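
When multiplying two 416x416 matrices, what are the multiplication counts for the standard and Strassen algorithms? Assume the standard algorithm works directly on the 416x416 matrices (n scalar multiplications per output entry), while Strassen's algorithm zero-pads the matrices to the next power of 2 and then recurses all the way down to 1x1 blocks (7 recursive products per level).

Matrix multiplication for 416x416 matrices:

Strassen's algorithm requires power-of-2 dimensions. Pad 416x416 to 512x512 (next power of 2).

Standard algorithm: 416^3 = 71991296 multiplications
Strassen's algorithm: 7^(log2(512)) = 7^9 = 40353607 multiplications
Savings: 71991296 - 40353607 = 31637689 multiplications

Standard: 71991296 multiplications (416^3). Strassen: 40353607 multiplications (7^9, after padding to 512x512). Strassen reduces 8 recursive multiplications to 7 at each level.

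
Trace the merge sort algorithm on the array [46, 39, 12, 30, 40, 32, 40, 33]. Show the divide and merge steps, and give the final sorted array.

Merge sort trace:

Split: [46, 39, 12, 30, 40, 32, 40, 33] -> [46, 39, 12, 30] and [40, 32, 40, 33]
  Split: [46, 39, 12, 30] -> [46, 39] and [12, 30]
    Split: [46, 39] -> [46] and [39]
    Merge: [46] + [39] -> [39, 46]
    Split: [12, 30] -> [12] and [30]
    Merge: [12] + [30] -> [12, 30]
  Merge: [39, 46] + [12, 30] -> [12, 30, 39, 46]
  Split: [40, 32, 40, 33] -> [40, 32] and [40, 33]
    Split: [40, 32] -> [40] and [32]
    Merge: [40] + [32] -> [32, 40]
    Split: [40, 33] -> [40] and [33]
    Merge: [40] + [33] -> [33, 40]
  Merge: [32, 40] + [33, 40] -> [32, 33, 40, 40]
Merge: [12, 30, 39, 46] + [32, 33, 40, 40] -> [12, 30, 32, 33, 39, 40, 40, 46]

Final sorted array: [12, 30, 32, 33, 39, 40, 40, 46]

The merge sort proceeds by recursively splitting the array and merging sorted halves.
After all merges, the sorted array is [12, 30, 32, 33, 39, 40, 40, 46].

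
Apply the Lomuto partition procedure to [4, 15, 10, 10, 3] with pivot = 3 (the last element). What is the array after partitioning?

Lomuto partition with pivot = 3:

Initial array: [4, 15, 10, 10, 3]

arr[0]=4 > 3: no swap
arr[1]=15 > 3: no swap
arr[2]=10 > 3: no swap
arr[3]=10 > 3: no swap

Place pivot at position 0: [3, 15, 10, 10, 4]
Pivot position: 0

After partitioning with pivot 3, the array becomes [3, 15, 10, 10, 4]. The pivot is placed at index 0. All elements to the left of the pivot are <= 3, and all elements to the right are > 3.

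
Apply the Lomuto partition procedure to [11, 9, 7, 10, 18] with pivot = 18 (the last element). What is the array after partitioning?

Lomuto partition with pivot = 18:

Initial array: [11, 9, 7, 10, 18]

arr[0]=11 <= 18: swap with position 0, array becomes [11, 9, 7, 10, 18]
arr[1]=9 <= 18: swap with position 1, array becomes [11, 9, 7, 10, 18]
arr[2]=7 <= 18: swap with position 2, array becomes [11, 9, 7, 10, 18]
arr[3]=10 <= 18: swap with position 3, array becomes [11, 9, 7, 10, 18]

Place pivot at position 4: [11, 9, 7, 10, 18]
Pivot position: 4

After partitioning with pivot 18, the array becomes [11, 9, 7, 10, 18]. The pivot is placed at index 4. All elements to the left of the pivot are <= 18, and all elements to the right are > 18.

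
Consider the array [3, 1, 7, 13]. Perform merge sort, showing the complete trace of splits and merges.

Merge sort trace:

Split: [3, 1, 7, 13] -> [3, 1] and [7, 13]
  Split: [3, 1] -> [3] and [1]
  Merge: [3] + [1] -> [1, 3]
  Split: [7, 13] -> [7] and [13]
  Merge: [7] + [13] -> [7, 13]
Merge: [1, 3] + [7, 13] -> [1, 3, 7, 13]

Final sorted array: [1, 3, 7, 13]

The merge sort proceeds by recursively splitting the array and merging sorted halves.
After all merges, the sorted array is [1, 3, 7, 13].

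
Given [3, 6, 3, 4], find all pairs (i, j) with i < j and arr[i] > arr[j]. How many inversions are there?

Finding inversions in [3, 6, 3, 4]:

(1, 2): arr[1]=6 > arr[2]=3
(1, 3): arr[1]=6 > arr[3]=4

Total inversions: 2

The array has 2 inversion(s): (1,2), (1,3). Each pair (i,j) satisfies i < j and arr[i] > arr[j].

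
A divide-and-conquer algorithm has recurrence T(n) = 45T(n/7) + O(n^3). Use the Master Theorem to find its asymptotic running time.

Master Theorem for T(n) = 45T(n/7) + O(n^3):

a = 45, b = 7, c = 3
log_b(a) = log_7(45) = 1.9562

Case 3: c = 3 > log_7(45) = 1.9562
T(n) = O(n^3) = O(n^3)

For T(n) = 45T(n/7) + O(n^3): log_7(45) = 1.9562. This is Case 3 of the Master Theorem (c > log_b(a), work dominated by root), giving O(n^3).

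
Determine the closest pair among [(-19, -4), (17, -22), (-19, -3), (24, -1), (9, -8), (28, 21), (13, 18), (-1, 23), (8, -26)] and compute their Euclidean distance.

Computing all pairwise distances among 9 points:

d((-19, -4), (17, -22)) = 40.2492
d((-19, -4), (-19, -3)) = 1.0 <-- minimum
d((-19, -4), (24, -1)) = 43.1045
d((-19, -4), (9, -8)) = 28.2843
d((-19, -4), (28, 21)) = 53.2353
d((-19, -4), (13, 18)) = 38.833
d((-19, -4), (-1, 23)) = 32.45
d((-19, -4), (8, -26)) = 34.8281
d((17, -22), (-19, -3)) = 40.7063
d((17, -22), (24, -1)) = 22.1359
d((17, -22), (9, -8)) = 16.1245
d((17, -22), (28, 21)) = 44.3847
d((17, -22), (13, 18)) = 40.1995
d((17, -22), (-1, 23)) = 48.4665
d((17, -22), (8, -26)) = 9.8489
d((-19, -3), (24, -1)) = 43.0465
d((-19, -3), (9, -8)) = 28.4429
d((-19, -3), (28, 21)) = 52.7731
d((-19, -3), (13, 18)) = 38.2753
d((-19, -3), (-1, 23)) = 31.6228
d((-19, -3), (8, -26)) = 35.4683
d((24, -1), (9, -8)) = 16.5529
d((24, -1), (28, 21)) = 22.3607
d((24, -1), (13, 18)) = 21.9545
d((24, -1), (-1, 23)) = 34.6554
d((24, -1), (8, -26)) = 29.6816
d((9, -8), (28, 21)) = 34.6699
d((9, -8), (13, 18)) = 26.3059
d((9, -8), (-1, 23)) = 32.573
d((9, -8), (8, -26)) = 18.0278
d((28, 21), (13, 18)) = 15.2971
d((28, 21), (-1, 23)) = 29.0689
d((28, 21), (8, -26)) = 51.0784
d((13, 18), (-1, 23)) = 14.8661
d((13, 18), (8, -26)) = 44.2832
d((-1, 23), (8, -26)) = 49.8197

Closest pair: (-19, -4) and (-19, -3) with distance 1.0

The closest pair is (-19, -4) and (-19, -3) with Euclidean distance 1.0. For 9 points, brute-force pairwise comparison is shown above. For large n, the divide-and-conquer algorithm (sort by x, recurse on halves, check the dividing strip) achieves O(n log n).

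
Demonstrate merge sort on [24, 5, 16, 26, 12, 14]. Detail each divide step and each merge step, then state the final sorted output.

Merge sort trace:

Split: [24, 5, 16, 26, 12, 14] -> [24, 5, 16] and [26, 12, 14]
  Split: [24, 5, 16] -> [24] and [5, 16]
    Split: [5, 16] -> [5] and [16]
    Merge: [5] + [16] -> [5, 16]
  Merge: [24] + [5, 16] -> [5, 16, 24]
  Split: [26, 12, 14] -> [26] and [12, 14]
    Split: [12, 14] -> [12] and [14]
    Merge: [12] + [14] -> [12, 14]
  Merge: [26] + [12, 14] -> [12, 14, 26]
Merge: [5, 16, 24] + [12, 14, 26] -> [5, 12, 14, 16, 24, 26]

Final sorted array: [5, 12, 14, 16, 24, 26]

The merge sort proceeds by recursively splitting the array and merging sorted halves.
After all merges, the sorted array is [5, 12, 14, 16, 24, 26].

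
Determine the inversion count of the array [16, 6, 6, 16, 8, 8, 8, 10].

Finding inversions in [16, 6, 6, 16, 8, 8, 8, 10]:

(0, 1): arr[0]=16 > arr[1]=6
(0, 2): arr[0]=16 > arr[2]=6
(0, 4): arr[0]=16 > arr[4]=8
(0, 5): arr[0]=16 > arr[5]=8
(0, 6): arr[0]=16 > arr[6]=8
(0, 7): arr[0]=16 > arr[7]=10
(3, 4): arr[3]=16 > arr[4]=8
(3, 5): arr[3]=16 > arr[5]=8
(3, 6): arr[3]=16 > arr[6]=8
(3, 7): arr[3]=16 > arr[7]=10

Total inversions: 10

The array has 10 inversion(s): (0,1), (0,2), (0,4), (0,5), (0,6), (0,7), (3,4), (3,5), (3,6), (3,7). Each pair (i,j) satisfies i < j and arr[i] > arr[j].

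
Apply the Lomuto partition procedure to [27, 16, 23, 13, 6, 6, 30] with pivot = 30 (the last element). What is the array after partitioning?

Lomuto partition with pivot = 30:

Initial array: [27, 16, 23, 13, 6, 6, 30]

arr[0]=27 <= 30: swap with position 0, array becomes [27, 16, 23, 13, 6, 6, 30]
arr[1]=16 <= 30: swap with position 1, array becomes [27, 16, 23, 13, 6, 6, 30]
arr[2]=23 <= 30: swap with position 2, array becomes [27, 16, 23, 13, 6, 6, 30]
arr[3]=13 <= 30: swap with position 3, array becomes [27, 16, 23, 13, 6, 6, 30]
arr[4]=6 <= 30: swap with position 4, array becomes [27, 16, 23, 13, 6, 6, 30]
arr[5]=6 <= 30: swap with position 5, array becomes [27, 16, 23, 13, 6, 6, 30]

Place pivot at position 6: [27, 16, 23, 13, 6, 6, 30]
Pivot position: 6

After partitioning with pivot 30, the array becomes [27, 16, 23, 13, 6, 6, 30]. The pivot is placed at index 6. All elements to the left of the pivot are <= 30, and all elements to the right are > 30.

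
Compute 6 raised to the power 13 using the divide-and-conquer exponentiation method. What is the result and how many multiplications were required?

Computing 6^13 by squaring (build up from 6^1; each line after the first costs one multiplication):

6^1 = 6
6^2 = (6^1)^2 = 6^2 = 36
6^3 = 6 * 6^2 = 6 * 36 = 216
6^6 = (6^3)^2 = 216^2 = 46656
6^12 = (6^6)^2 = 46656^2 = 2176782336
6^13 = 6 * 6^12 = 6 * 2176782336 = 13060694016

Result: 13060694016
Multiplications needed: 5 (5 lines after 6^1)

6^13 = 13060694016. Using exponentiation by squaring, this requires 5 multiplications. The key idea: if the exponent is even, square the half-power; if odd, multiply by the base once.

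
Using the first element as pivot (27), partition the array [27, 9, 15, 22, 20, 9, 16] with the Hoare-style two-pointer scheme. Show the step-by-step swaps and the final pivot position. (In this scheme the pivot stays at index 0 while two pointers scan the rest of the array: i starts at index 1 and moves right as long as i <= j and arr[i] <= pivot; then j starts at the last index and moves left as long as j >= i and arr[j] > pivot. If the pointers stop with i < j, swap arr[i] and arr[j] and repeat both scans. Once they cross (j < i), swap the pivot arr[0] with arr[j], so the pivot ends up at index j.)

Hoare-style two-pointer partition with pivot = 27:

Initial array: [27, 9, 15, 22, 20, 9, 16]

Pointers start at i = 1, j = 6.
i ends at 7, j ends at 6: the pointers have crossed (j < i), so scanning stops.

Swap pivot arr[0] with arr[6] to place pivot at position 6: [16, 9, 15, 22, 20, 9, 27]
Pivot position: 6

After partitioning with pivot 27, the array becomes [16, 9, 15, 22, 20, 9, 27]. The pivot is placed at index 6. All elements to the left of the pivot are <= 27, and all elements to the right are > 27.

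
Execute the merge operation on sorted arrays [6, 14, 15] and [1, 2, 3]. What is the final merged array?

Merging process:

Compare 6 vs 1: take 1 from right. Merged: [1]
Compare 6 vs 2: take 2 from right. Merged: [1, 2]
Compare 6 vs 3: take 3 from right. Merged: [1, 2, 3]
Append remaining from left: [6, 14, 15]. Merged: [1, 2, 3, 6, 14, 15]

Final merged array: [1, 2, 3, 6, 14, 15]
Total comparisons: 3

The merged array is [1, 2, 3, 6, 14, 15], requiring 3 comparisons. The merge step runs in O(n) time where n is the total number of elements.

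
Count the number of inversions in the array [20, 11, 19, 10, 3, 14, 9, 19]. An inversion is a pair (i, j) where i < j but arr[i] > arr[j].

Finding inversions in [20, 11, 19, 10, 3, 14, 9, 19]:

(0, 1): arr[0]=20 > arr[1]=11
(0, 2): arr[0]=20 > arr[2]=19
(0, 3): arr[0]=20 > arr[3]=10
(0, 4): arr[0]=20 > arr[4]=3
(0, 5): arr[0]=20 > arr[5]=14
(0, 6): arr[0]=20 > arr[6]=9
(0, 7): arr[0]=20 > arr[7]=19
(1, 3): arr[1]=11 > arr[3]=10
(1, 4): arr[1]=11 > arr[4]=3
(1, 6): arr[1]=11 > arr[6]=9
(2, 3): arr[2]=19 > arr[3]=10
(2, 4): arr[2]=19 > arr[4]=3
(2, 5): arr[2]=19 > arr[5]=14
(2, 6): arr[2]=19 > arr[6]=9
(3, 4): arr[3]=10 > arr[4]=3
(3, 6): arr[3]=10 > arr[6]=9
(5, 6): arr[5]=14 > arr[6]=9

Total inversions: 17

The array has 17 inversion(s): (0,1), (0,2), (0,3), (0,4), (0,5), (0,6), (0,7), (1,3), (1,4), (1,6), (2,3), (2,4), (2,5), (2,6), (3,4), (3,6), (5,6). Each pair (i,j) satisfies i < j and arr[i] > arr[j].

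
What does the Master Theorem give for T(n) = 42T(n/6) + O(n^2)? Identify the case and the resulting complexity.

Master Theorem for T(n) = 42T(n/6) + O(n^2):

a = 42, b = 6, c = 2
log_b(a) = log_6(42) = 2.0860

Case 1: c = 2 < log_6(42) = 2.0860
T(n) = O(n^(log_6 42))

For T(n) = 42T(n/6) + O(n^2): log_6(42) = 2.0860. This is Case 1 of the Master Theorem (c < log_b(a), work dominated by leaves), giving O(n^(log_6 42)).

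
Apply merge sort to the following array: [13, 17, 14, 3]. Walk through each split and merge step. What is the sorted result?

Merge sort trace:

Split: [13, 17, 14, 3] -> [13, 17] and [14, 3]
  Split: [13, 17] -> [13] and [17]
  Merge: [13] + [17] -> [13, 17]
  Split: [14, 3] -> [14] and [3]
  Merge: [14] + [3] -> [3, 14]
Merge: [13, 17] + [3, 14] -> [3, 13, 14, 17]

Final sorted array: [3, 13, 14, 17]

The merge sort proceeds by recursively splitting the array and merging sorted halves.
After all merges, the sorted array is [3, 13, 14, 17].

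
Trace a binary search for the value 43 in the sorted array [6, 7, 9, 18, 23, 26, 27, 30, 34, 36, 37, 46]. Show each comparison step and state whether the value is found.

Binary search for 43 in [6, 7, 9, 18, 23, 26, 27, 30, 34, 36, 37, 46]:

lo=0, hi=11, mid=5, arr[mid]=26 -> 26 < 43, search right half
lo=6, hi=11, mid=8, arr[mid]=34 -> 34 < 43, search right half
lo=9, hi=11, mid=10, arr[mid]=37 -> 37 < 43, search right half
lo=11, hi=11, mid=11, arr[mid]=46 -> 46 > 43, search left half
lo=11 > hi=10, target 43 not found

Binary search determines that 43 is not in the array after 4 comparisons. The search space was exhausted without finding the target.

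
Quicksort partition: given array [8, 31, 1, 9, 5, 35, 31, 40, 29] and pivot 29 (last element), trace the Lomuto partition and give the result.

Lomuto partition with pivot = 29:

Initial array: [8, 31, 1, 9, 5, 35, 31, 40, 29]

arr[0]=8 <= 29: swap with position 0, array becomes [8, 31, 1, 9, 5, 35, 31, 40, 29]
arr[1]=31 > 29: no swap
arr[2]=1 <= 29: swap with position 1, array becomes [8, 1, 31, 9, 5, 35, 31, 40, 29]
arr[3]=9 <= 29: swap with position 2, array becomes [8, 1, 9, 31, 5, 35, 31, 40, 29]
arr[4]=5 <= 29: swap with position 3, array becomes [8, 1, 9, 5, 31, 35, 31, 40, 29]
arr[5]=35 > 29: no swap
arr[6]=31 > 29: no swap
arr[7]=40 > 29: no swap

Place pivot at position 4: [8, 1, 9, 5, 29, 35, 31, 40, 31]
Pivot position: 4

After partitioning with pivot 29, the array becomes [8, 1, 9, 5, 29, 35, 31, 40, 31]. The pivot is placed at index 4. All elements to the left of the pivot are <= 29, and all elements to the right are > 29.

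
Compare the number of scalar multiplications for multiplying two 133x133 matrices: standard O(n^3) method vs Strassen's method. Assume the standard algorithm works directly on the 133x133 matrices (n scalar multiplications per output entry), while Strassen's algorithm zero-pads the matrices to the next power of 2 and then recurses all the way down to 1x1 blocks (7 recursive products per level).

Matrix multiplication for 133x133 matrices:

Strassen's algorithm requires power-of-2 dimensions. Pad 133x133 to 256x256 (next power of 2).

Standard algorithm: 133^3 = 2352637 multiplications
Strassen's algorithm: 7^(log2(256)) = 7^8 = 5764801 multiplications
Difference: 2352637 - 5764801 = -3412164 (Strassen uses MORE here due to padding overhead — for small or just-over-power-of-2 n, padding can outweigh the per-level savings)

Standard: 2352637 multiplications (133^3). Strassen: 5764801 multiplications (7^8, after padding to 256x256). Strassen reduces 8 recursive multiplications to 7 at each level.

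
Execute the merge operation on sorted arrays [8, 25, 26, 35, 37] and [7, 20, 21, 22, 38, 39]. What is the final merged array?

Merging process:

Compare 8 vs 7: take 7 from right. Merged: [7]
Compare 8 vs 20: take 8 from left. Merged: [7, 8]
Compare 25 vs 20: take 20 from right. Merged: [7, 8, 20]
Compare 25 vs 21: take 21 from right. Merged: [7, 8, 20, 21]
Compare 25 vs 22: take 22 from right. Merged: [7, 8, 20, 21, 22]
Compare 25 vs 38: take 25 from left. Merged: [7, 8, 20, 21, 22, 25]
Compare 26 vs 38: take 26 from left. Merged: [7, 8, 20, 21, 22, 25, 26]
Compare 35 vs 38: take 35 from left. Merged: [7, 8, 20, 21, 22, 25, 26, 35]
Compare 37 vs 38: take 37 from left. Merged: [7, 8, 20, 21, 22, 25, 26, 35, 37]
Append remaining from right: [38, 39]. Merged: [7, 8, 20, 21, 22, 25, 26, 35, 37, 38, 39]

Final merged array: [7, 8, 20, 21, 22, 25, 26, 35, 37, 38, 39]
Total comparisons: 9

The merged array is [7, 8, 20, 21, 22, 25, 26, 35, 37, 38, 39], requiring 9 comparisons. The merge step runs in O(n) time where n is the total number of elements.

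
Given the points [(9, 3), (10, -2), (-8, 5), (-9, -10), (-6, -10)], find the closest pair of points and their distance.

Computing all pairwise distances among 5 points:

d((9, 3), (10, -2)) = 5.099
d((9, 3), (-8, 5)) = 17.1172
d((9, 3), (-9, -10)) = 22.2036
d((9, 3), (-6, -10)) = 19.8494
d((10, -2), (-8, 5)) = 19.3132
d((10, -2), (-9, -10)) = 20.6155
d((10, -2), (-6, -10)) = 17.8885
d((-8, 5), (-9, -10)) = 15.0333
d((-8, 5), (-6, -10)) = 15.1327
d((-9, -10), (-6, -10)) = 3.0 <-- minimum

Closest pair: (-9, -10) and (-6, -10) with distance 3.0

The closest pair is (-9, -10) and (-6, -10) with Euclidean distance 3.0. For 5 points, brute-force pairwise comparison is shown above. For large n, the divide-and-conquer algorithm (sort by x, recurse on halves, check the dividing strip) achieves O(n log n).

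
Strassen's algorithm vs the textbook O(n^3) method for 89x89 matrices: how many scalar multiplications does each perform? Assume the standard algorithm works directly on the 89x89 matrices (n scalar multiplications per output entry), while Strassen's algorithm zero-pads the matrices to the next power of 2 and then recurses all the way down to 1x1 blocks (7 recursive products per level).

Matrix multiplication for 89x89 matrices:

Strassen's algorithm requires power-of-2 dimensions. Pad 89x89 to 128x128 (next power of 2).

Standard algorithm: 89^3 = 704969 multiplications
Strassen's algorithm: 7^(log2(128)) = 7^7 = 823543 multiplications
Difference: 704969 - 823543 = -118574 (Strassen uses MORE here due to padding overhead — for small or just-over-power-of-2 n, padding can outweigh the per-level savings)

Standard: 704969 multiplications (89^3). Strassen: 823543 multiplications (7^7, after padding to 128x128). Strassen reduces 8 recursive multiplications to 7 at each level.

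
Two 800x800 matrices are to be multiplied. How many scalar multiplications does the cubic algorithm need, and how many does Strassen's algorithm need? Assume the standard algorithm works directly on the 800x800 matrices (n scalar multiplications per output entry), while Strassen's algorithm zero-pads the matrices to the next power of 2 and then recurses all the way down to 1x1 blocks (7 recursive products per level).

Matrix multiplication for 800x800 matrices:

Strassen's algorithm requires power-of-2 dimensions. Pad 800x800 to 1024x1024 (next power of 2).

Standard algorithm: 800^3 = 512000000 multiplications
Strassen's algorithm: 7^(log2(1024)) = 7^10 = 282475249 multiplications
Savings: 512000000 - 282475249 = 229524751 multiplications

Standard: 512000000 multiplications (800^3). Strassen: 282475249 multiplications (7^10, after padding to 1024x1024). Strassen reduces 8 recursive multiplications to 7 at each level.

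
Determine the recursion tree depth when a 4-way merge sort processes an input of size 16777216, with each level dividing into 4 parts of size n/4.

For divide and conquer with division factor 4:

Problem sizes at each level:
Level 0: 16777216
Level 1: 4194304
Level 2: 1048576
Level 3: 262144
Level 4: 65536
Level 5: 16384
Level 6: 4096
Level 7: 1024
Level 8: 256
Level 9: 64
Level 10: 16
Level 11: 4
Level 12: 1

The root is level 0 and the size-1 base case is level 12 (the tree spans levels 0 through 12, i.e. 13 levels counting the root), so the depth is the number of divisions: log_4(16777216) = 12

The recursion tree depth is log_4(16777216) = 12. At each level, the problem size is divided by 4, so it takes 12 divisions to reduce to a base case of size 1. The algorithm makes 4 recursive calls at each level.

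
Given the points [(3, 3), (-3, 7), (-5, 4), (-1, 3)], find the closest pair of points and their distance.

Computing all pairwise distances among 4 points:

d((3, 3), (-3, 7)) = 7.2111
d((3, 3), (-5, 4)) = 8.0623
d((3, 3), (-1, 3)) = 4.0
d((-3, 7), (-5, 4)) = 3.6056 <-- minimum
d((-3, 7), (-1, 3)) = 4.4721
d((-5, 4), (-1, 3)) = 4.1231

Closest pair: (-3, 7) and (-5, 4) with distance 3.6056

The closest pair is (-3, 7) and (-5, 4) with Euclidean distance 3.6056. For 4 points, brute-force pairwise comparison is shown above. For large n, the divide-and-conquer algorithm (sort by x, recurse on halves, check the dividing strip) achieves O(n log n).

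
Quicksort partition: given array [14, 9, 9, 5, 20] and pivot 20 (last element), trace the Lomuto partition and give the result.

Lomuto partition with pivot = 20:

Initial array: [14, 9, 9, 5, 20]

arr[0]=14 <= 20: swap with position 0, array becomes [14, 9, 9, 5, 20]
arr[1]=9 <= 20: swap with position 1, array becomes [14, 9, 9, 5, 20]
arr[2]=9 <= 20: swap with position 2, array becomes [14, 9, 9, 5, 20]
arr[3]=5 <= 20: swap with position 3, array becomes [14, 9, 9, 5, 20]

Place pivot at position 4: [14, 9, 9, 5, 20]
Pivot position: 4

After partitioning with pivot 20, the array becomes [14, 9, 9, 5, 20]. The pivot is placed at index 4. All elements to the left of the pivot are <= 20, and all elements to the right are > 20.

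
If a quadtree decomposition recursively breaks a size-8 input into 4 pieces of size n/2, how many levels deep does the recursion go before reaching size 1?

For divide and conquer with division factor 2:

Problem sizes at each level:
Level 0: 8
Level 1: 4
Level 2: 2
Level 3: 1

The root is level 0 and the size-1 base case is level 3 (the tree spans levels 0 through 3, i.e. 4 levels counting the root), so the depth is the number of divisions: log_2(8) = 3

The recursion tree depth is log_2(8) = 3. At each level, the problem size is divided by 2, so it takes 3 divisions to reduce to a base case of size 1. The algorithm makes 4 recursive calls at each level.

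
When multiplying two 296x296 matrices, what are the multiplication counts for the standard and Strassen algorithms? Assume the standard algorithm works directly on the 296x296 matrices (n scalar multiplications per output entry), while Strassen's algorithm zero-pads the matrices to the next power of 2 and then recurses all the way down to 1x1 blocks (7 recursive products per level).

Matrix multiplication for 296x296 matrices:

Strassen's algorithm requires power-of-2 dimensions. Pad 296x296 to 512x512 (next power of 2).

Standard algorithm: 296^3 = 25934336 multiplications
Strassen's algorithm: 7^(log2(512)) = 7^9 = 40353607 multiplications
Difference: 25934336 - 40353607 = -14419271 (Strassen uses MORE here due to padding overhead — for small or just-over-power-of-2 n, padding can outweigh the per-level savings)

Standard: 25934336 multiplications (296^3). Strassen: 40353607 multiplications (7^9, after padding to 512x512). Strassen reduces 8 recursive multiplications to 7 at each level.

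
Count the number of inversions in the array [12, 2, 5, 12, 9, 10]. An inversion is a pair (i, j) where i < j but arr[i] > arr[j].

Finding inversions in [12, 2, 5, 12, 9, 10]:

(0, 1): arr[0]=12 > arr[1]=2
(0, 2): arr[0]=12 > arr[2]=5
(0, 4): arr[0]=12 > arr[4]=9
(0, 5): arr[0]=12 > arr[5]=10
(3, 4): arr[3]=12 > arr[4]=9
(3, 5): arr[3]=12 > arr[5]=10

Total inversions: 6

The array has 6 inversion(s): (0,1), (0,2), (0,4), (0,5), (3,4), (3,5). Each pair (i,j) satisfies i < j and arr[i] > arr[j].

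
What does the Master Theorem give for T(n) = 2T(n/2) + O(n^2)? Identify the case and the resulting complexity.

Master Theorem for T(n) = 2T(n/2) + O(n^2):

a = 2, b = 2, c = 2
log_b(a) = log_2(2) = 1.0000

Case 3: c = 2 > log_2(2) = 1.0000
T(n) = O(n^2) = O(n^2)

For T(n) = 2T(n/2) + O(n^2): log_2(2) = 1.0000. This is Case 3 of the Master Theorem (c > log_b(a), work dominated by root), giving O(n^2).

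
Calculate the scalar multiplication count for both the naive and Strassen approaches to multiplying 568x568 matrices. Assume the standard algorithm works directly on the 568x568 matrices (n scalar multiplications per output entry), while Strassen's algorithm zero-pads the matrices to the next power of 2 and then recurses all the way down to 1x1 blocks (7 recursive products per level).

Matrix multiplication for 568x568 matrices:

Strassen's algorithm requires power-of-2 dimensions. Pad 568x568 to 1024x1024 (next power of 2).

Standard algorithm: 568^3 = 183250432 multiplications
Strassen's algorithm: 7^(log2(1024)) = 7^10 = 282475249 multiplications
Difference: 183250432 - 282475249 = -99224817 (Strassen uses MORE here due to padding overhead — for small or just-over-power-of-2 n, padding can outweigh the per-level savings)

Standard: 183250432 multiplications (568^3). Strassen: 282475249 multiplications (7^10, after padding to 1024x1024). Strassen reduces 8 recursive multiplications to 7 at each level.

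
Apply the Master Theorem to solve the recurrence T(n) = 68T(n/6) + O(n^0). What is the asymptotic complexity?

Master Theorem for T(n) = 68T(n/6) + O(n^0):

a = 68, b = 6, c = 0
log_b(a) = log_6(68) = 2.3550

Case 1: c = 0 < log_6(68) = 2.3550
T(n) = O(n^(log_6 68))

For T(n) = 68T(n/6) + O(n^0): log_6(68) = 2.3550. This is Case 1 of the Master Theorem (c < log_b(a), work dominated by leaves), giving O(n^(log_6 68)).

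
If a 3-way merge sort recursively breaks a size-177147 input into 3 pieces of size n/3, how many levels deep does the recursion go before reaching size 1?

For divide and conquer with division factor 3:

Problem sizes at each level:
Level 0: 177147
Level 1: 59049
Level 2: 19683
Level 3: 6561
Level 4: 2187
Level 5: 729
Level 6: 243
Level 7: 81
Level 8: 27
Level 9: 9
Level 10: 3
Level 11: 1

The root is level 0 and the size-1 base case is level 11 (the tree spans levels 0 through 11, i.e. 12 levels counting the root), so the depth is the number of divisions: log_3(177147) = 11

The recursion tree depth is log_3(177147) = 11. At each level, the problem size is divided by 3, so it takes 11 divisions to reduce to a base case of size 1. The algorithm makes 3 recursive calls at each level.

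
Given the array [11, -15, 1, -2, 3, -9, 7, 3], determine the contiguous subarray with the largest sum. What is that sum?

Using Kadane's algorithm on [11, -15, 1, -2, 3, -9, 7, 3]:

Scanning through the array:
Position 1 (value -15): max_ending_here = -4, max_so_far = 11
Position 2 (value 1): max_ending_here = 1, max_so_far = 11
Position 3 (value -2): max_ending_here = -1, max_so_far = 11
Position 4 (value 3): max_ending_here = 3, max_so_far = 11
Position 5 (value -9): max_ending_here = -6, max_so_far = 11
Position 6 (value 7): max_ending_here = 7, max_so_far = 11
Position 7 (value 3): max_ending_here = 10, max_so_far = 11

Maximum subarray: [11]
Maximum sum: 11

The maximum subarray is [11] with sum 11. This subarray runs from index 0 to index 0.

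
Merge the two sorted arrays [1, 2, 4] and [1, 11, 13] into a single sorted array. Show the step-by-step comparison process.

Merging process:

Compare 1 vs 1: take 1 from left. Merged: [1]
Compare 2 vs 1: take 1 from right. Merged: [1, 1]
Compare 2 vs 11: take 2 from left. Merged: [1, 1, 2]
Compare 4 vs 11: take 4 from left. Merged: [1, 1, 2, 4]
Append remaining from right: [11, 13]. Merged: [1, 1, 2, 4, 11, 13]

Final merged array: [1, 1, 2, 4, 11, 13]
Total comparisons: 4

The merged array is [1, 1, 2, 4, 11, 13], requiring 4 comparisons. The merge step runs in O(n) time where n is the total number of elements.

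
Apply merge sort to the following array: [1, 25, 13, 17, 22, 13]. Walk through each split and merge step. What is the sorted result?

Merge sort trace:

Split: [1, 25, 13, 17, 22, 13] -> [1, 25, 13] and [17, 22, 13]
  Split: [1, 25, 13] -> [1] and [25, 13]
    Split: [25, 13] -> [25] and [13]
    Merge: [25] + [13] -> [13, 25]
  Merge: [1] + [13, 25] -> [1, 13, 25]
  Split: [17, 22, 13] -> [17] and [22, 13]
    Split: [22, 13] -> [22] and [13]
    Merge: [22] + [13] -> [13, 22]
  Merge: [17] + [13, 22] -> [13, 17, 22]
Merge: [1, 13, 25] + [13, 17, 22] -> [1, 13, 13, 17, 22, 25]

Final sorted array: [1, 13, 13, 17, 22, 25]

The merge sort proceeds by recursively splitting the array and merging sorted halves.
After all merges, the sorted array is [1, 13, 13, 17, 22, 25].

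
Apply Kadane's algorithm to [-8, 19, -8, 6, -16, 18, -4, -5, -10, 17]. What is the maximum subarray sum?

Using Kadane's algorithm on [-8, 19, -8, 6, -16, 18, -4, -5, -10, 17]:

Scanning through the array:
Position 1 (value 19): max_ending_here = 19, max_so_far = 19
Position 2 (value -8): max_ending_here = 11, max_so_far = 19
Position 3 (value 6): max_ending_here = 17, max_so_far = 19
Position 4 (value -16): max_ending_here = 1, max_so_far = 19
Position 5 (value 18): max_ending_here = 19, max_so_far = 19
Position 6 (value -4): max_ending_here = 15, max_so_far = 19
Position 7 (value -5): max_ending_here = 10, max_so_far = 19
Position 8 (value -10): max_ending_here = 0, max_so_far = 19
Position 9 (value 17): max_ending_here = 17, max_so_far = 19

Maximum subarray: [19]
Maximum sum: 19

The maximum subarray is [19] with sum 19. This subarray runs from index 1 to index 1.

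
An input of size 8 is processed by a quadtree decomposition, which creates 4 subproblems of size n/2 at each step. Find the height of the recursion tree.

For divide and conquer with division factor 2:

Problem sizes at each level:
Level 0: 8
Level 1: 4
Level 2: 2
Level 3: 1

The root is level 0 and the size-1 base case is level 3 (the tree spans levels 0 through 3, i.e. 4 levels counting the root), so the depth is the number of divisions: log_2(8) = 3

The recursion tree depth is log_2(8) = 3. At each level, the problem size is divided by 2, so it takes 3 divisions to reduce to a base case of size 1. The algorithm makes 4 recursive calls at each level.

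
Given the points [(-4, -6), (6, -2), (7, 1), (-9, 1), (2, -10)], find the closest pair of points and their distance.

Computing all pairwise distances among 5 points:

d((-4, -6), (6, -2)) = 10.7703
d((-4, -6), (7, 1)) = 13.0384
d((-4, -6), (-9, 1)) = 8.6023
d((-4, -6), (2, -10)) = 7.2111
d((6, -2), (7, 1)) = 3.1623 <-- minimum
d((6, -2), (-9, 1)) = 15.2971
d((6, -2), (2, -10)) = 8.9443
d((7, 1), (-9, 1)) = 16.0
d((7, 1), (2, -10)) = 12.083
d((-9, 1), (2, -10)) = 15.5563

Closest pair: (6, -2) and (7, 1) with distance 3.1623

The closest pair is (6, -2) and (7, 1) with Euclidean distance 3.1623. For 5 points, brute-force pairwise comparison is shown above. For large n, the divide-and-conquer algorithm (sort by x, recurse on halves, check the dividing strip) achieves O(n log n).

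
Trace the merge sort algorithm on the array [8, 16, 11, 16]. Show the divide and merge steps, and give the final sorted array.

Merge sort trace:

Split: [8, 16, 11, 16] -> [8, 16] and [11, 16]
  Split: [8, 16] -> [8] and [16]
  Merge: [8] + [16] -> [8, 16]
  Split: [11, 16] -> [11] and [16]
  Merge: [11] + [16] -> [11, 16]
Merge: [8, 16] + [11, 16] -> [8, 11, 16, 16]

Final sorted array: [8, 11, 16, 16]

The merge sort proceeds by recursively splitting the array and merging sorted halves.
After all merges, the sorted array is [8, 11, 16, 16].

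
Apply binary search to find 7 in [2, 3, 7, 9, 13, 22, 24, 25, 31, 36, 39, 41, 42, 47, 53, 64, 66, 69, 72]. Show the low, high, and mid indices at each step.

Binary search for 7 in [2, 3, 7, 9, 13, 22, 24, 25, 31, 36, 39, 41, 42, 47, 53, 64, 66, 69, 72]:

lo=0, hi=18, mid=9, arr[mid]=36 -> 36 > 7, search left half
lo=0, hi=8, mid=4, arr[mid]=13 -> 13 > 7, search left half
lo=0, hi=3, mid=1, arr[mid]=3 -> 3 < 7, search right half
lo=2, hi=3, mid=2, arr[mid]=7 -> Found target at index 2!

Binary search finds 7 at index 2 after 4 comparisons. The search repeatedly halves the search space by comparing with the middle element.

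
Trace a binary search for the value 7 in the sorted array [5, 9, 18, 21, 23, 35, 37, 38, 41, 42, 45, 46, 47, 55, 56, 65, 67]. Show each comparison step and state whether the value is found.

Binary search for 7 in [5, 9, 18, 21, 23, 35, 37, 38, 41, 42, 45, 46, 47, 55, 56, 65, 67]:

lo=0, hi=16, mid=8, arr[mid]=41 -> 41 > 7, search left half
lo=0, hi=7, mid=3, arr[mid]=21 -> 21 > 7, search left half
lo=0, hi=2, mid=1, arr[mid]=9 -> 9 > 7, search left half
lo=0, hi=0, mid=0, arr[mid]=5 -> 5 < 7, search right half
lo=1 > hi=0, target 7 not found

Binary search determines that 7 is not in the array after 4 comparisons. The search space was exhausted without finding the target.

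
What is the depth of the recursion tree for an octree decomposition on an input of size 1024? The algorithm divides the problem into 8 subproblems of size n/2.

For divide and conquer with division factor 2:

Problem sizes at each level:
Level 0: 1024
Level 1: 512
Level 2: 256
Level 3: 128
Level 4: 64
Level 5: 32
Level 6: 16
Level 7: 8
Level 8: 4
Level 9: 2
Level 10: 1

The root is level 0 and the size-1 base case is level 10 (the tree spans levels 0 through 10, i.e. 11 levels counting the root), so the depth is the number of divisions: log_2(1024) = 10

The recursion tree depth is log_2(1024) = 10. At each level, the problem size is divided by 2, so it takes 10 divisions to reduce to a base case of size 1. The algorithm makes 8 recursive calls at each level.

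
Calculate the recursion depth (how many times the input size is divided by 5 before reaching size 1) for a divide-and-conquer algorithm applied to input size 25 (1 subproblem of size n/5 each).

For divide and conquer with division factor 5:

Problem sizes at each level:
Level 0: 25
Level 1: 5
Level 2: 1

The root is level 0 and the size-1 base case is level 2 (the tree spans levels 0 through 2, i.e. 3 levels counting the root), so the depth is the number of divisions: log_5(25) = 2

The recursion tree depth is log_5(25) = 2. At each level, the problem size is divided by 5, so it takes 2 divisions to reduce to a base case of size 1. The algorithm makes 1 recursive call at each level.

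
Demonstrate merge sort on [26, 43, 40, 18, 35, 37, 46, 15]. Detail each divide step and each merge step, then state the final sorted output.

Merge sort trace:

Split: [26, 43, 40, 18, 35, 37, 46, 15] -> [26, 43, 40, 18] and [35, 37, 46, 15]
  Split: [26, 43, 40, 18] -> [26, 43] and [40, 18]
    Split: [26, 43] -> [26] and [43]
    Merge: [26] + [43] -> [26, 43]
    Split: [40, 18] -> [40] and [18]
    Merge: [40] + [18] -> [18, 40]
  Merge: [26, 43] + [18, 40] -> [18, 26, 40, 43]
  Split: [35, 37, 46, 15] -> [35, 37] and [46, 15]
    Split: [35, 37] -> [35] and [37]
    Merge: [35] + [37] -> [35, 37]
    Split: [46, 15] -> [46] and [15]
    Merge: [46] + [15] -> [15, 46]
  Merge: [35, 37] + [15, 46] -> [15, 35, 37, 46]
Merge: [18, 26, 40, 43] + [15, 35, 37, 46] -> [15, 18, 26, 35, 37, 40, 43, 46]

Final sorted array: [15, 18, 26, 35, 37, 40, 43, 46]

The merge sort proceeds by recursively splitting the array and merging sorted halves.
After all merges, the sorted array is [15, 18, 26, 35, 37, 40, 43, 46].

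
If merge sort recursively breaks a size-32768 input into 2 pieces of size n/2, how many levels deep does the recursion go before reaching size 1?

For divide and conquer with division factor 2:

Problem sizes at each level:
Level 0: 32768
Level 1: 16384
Level 2: 8192
Level 3: 4096
Level 4: 2048
Level 5: 1024
Level 6: 512
Level 7: 256
Level 8: 128
Level 9: 64
Level 10: 32
Level 11: 16
Level 12: 8
Level 13: 4
Level 14: 2
Level 15: 1

The root is level 0 and the size-1 base case is level 15 (the tree spans levels 0 through 15, i.e. 16 levels counting the root), so the depth is the number of divisions: log_2(32768) = 15

The recursion tree depth is log_2(32768) = 15. At each level, the problem size is divided by 2, so it takes 15 divisions to reduce to a base case of size 1. The algorithm makes 2 recursive calls at each level.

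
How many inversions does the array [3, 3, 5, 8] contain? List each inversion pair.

Finding inversions in [3, 3, 5, 8]:


Total inversions: 0

The array has 0 inversions. It is already sorted.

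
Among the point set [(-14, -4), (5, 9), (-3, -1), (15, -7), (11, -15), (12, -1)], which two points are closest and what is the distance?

Computing all pairwise distances among 6 points:

d((-14, -4), (5, 9)) = 23.0217
d((-14, -4), (-3, -1)) = 11.4018
d((-14, -4), (15, -7)) = 29.1548
d((-14, -4), (11, -15)) = 27.313
d((-14, -4), (12, -1)) = 26.1725
d((5, 9), (-3, -1)) = 12.8062
d((5, 9), (15, -7)) = 18.868
d((5, 9), (11, -15)) = 24.7386
d((5, 9), (12, -1)) = 12.2066
d((-3, -1), (15, -7)) = 18.9737
d((-3, -1), (11, -15)) = 19.799
d((-3, -1), (12, -1)) = 15.0
d((15, -7), (11, -15)) = 8.9443
d((15, -7), (12, -1)) = 6.7082 <-- minimum
d((11, -15), (12, -1)) = 14.0357

Closest pair: (15, -7) and (12, -1) with distance 6.7082

The closest pair is (15, -7) and (12, -1) with Euclidean distance 6.7082. For 6 points, brute-force pairwise comparison is shown above. For large n, the divide-and-conquer algorithm (sort by x, recurse on halves, check the dividing strip) achieves O(n log n).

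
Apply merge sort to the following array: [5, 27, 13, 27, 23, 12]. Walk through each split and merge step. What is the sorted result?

Merge sort trace:

Split: [5, 27, 13, 27, 23, 12] -> [5, 27, 13] and [27, 23, 12]
  Split: [5, 27, 13] -> [5] and [27, 13]
    Split: [27, 13] -> [27] and [13]
    Merge: [27] + [13] -> [13, 27]
  Merge: [5] + [13, 27] -> [5, 13, 27]
  Split: [27, 23, 12] -> [27] and [23, 12]
    Split: [23, 12] -> [23] and [12]
    Merge: [23] + [12] -> [12, 23]
  Merge: [27] + [12, 23] -> [12, 23, 27]
Merge: [5, 13, 27] + [12, 23, 27] -> [5, 12, 13, 23, 27, 27]

Final sorted array: [5, 12, 13, 23, 27, 27]

The merge sort proceeds by recursively splitting the array and merging sorted halves.
After all merges, the sorted array is [5, 12, 13, 23, 27, 27].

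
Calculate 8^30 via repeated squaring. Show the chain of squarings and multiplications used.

Computing 8^30 by squaring (build up from 8^1; each line after the first costs one multiplication):

8^1 = 8
8^2 = (8^1)^2 = 8^2 = 64
8^3 = 8 * 8^2 = 8 * 64 = 512
8^6 = (8^3)^2 = 512^2 = 262144
8^7 = 8 * 8^6 = 8 * 262144 = 2097152
8^14 = (8^7)^2 = 2097152^2 = 4398046511104
8^15 = 8 * 8^14 = 8 * 4398046511104 = 35184372088832
8^30 = (8^15)^2 = 35184372088832^2 = 1237940039285380274899124224

Result: 1237940039285380274899124224
Multiplications needed: 7 (7 lines after 8^1)

8^30 = 1237940039285380274899124224. Using exponentiation by squaring, this requires 7 multiplications. The key idea: if the exponent is even, square the half-power; if odd, multiply by the base once.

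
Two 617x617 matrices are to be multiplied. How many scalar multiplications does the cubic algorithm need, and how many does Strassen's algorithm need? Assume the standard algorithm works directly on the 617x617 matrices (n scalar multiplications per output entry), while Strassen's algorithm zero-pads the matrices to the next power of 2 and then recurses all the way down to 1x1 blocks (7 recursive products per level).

Matrix multiplication for 617x617 matrices:

Strassen's algorithm requires power-of-2 dimensions. Pad 617x617 to 1024x1024 (next power of 2).

Standard algorithm: 617^3 = 234885113 multiplications
Strassen's algorithm: 7^(log2(1024)) = 7^10 = 282475249 multiplications
Difference: 234885113 - 282475249 = -47590136 (Strassen uses MORE here due to padding overhead — for small or just-over-power-of-2 n, padding can outweigh the per-level savings)

Standard: 234885113 multiplications (617^3). Strassen: 282475249 multiplications (7^10, after padding to 1024x1024). Strassen reduces 8 recursive multiplications to 7 at each level.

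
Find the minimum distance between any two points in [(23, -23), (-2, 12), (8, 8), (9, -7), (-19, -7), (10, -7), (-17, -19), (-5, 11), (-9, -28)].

Computing all pairwise distances among 9 points:

d((23, -23), (-2, 12)) = 43.0116
d((23, -23), (8, 8)) = 34.4384
d((23, -23), (9, -7)) = 21.2603
d((23, -23), (-19, -7)) = 44.9444
d((23, -23), (10, -7)) = 20.6155
d((23, -23), (-17, -19)) = 40.1995
d((23, -23), (-5, 11)) = 44.0454
d((23, -23), (-9, -28)) = 32.3883
d((-2, 12), (8, 8)) = 10.7703
d((-2, 12), (9, -7)) = 21.9545
d((-2, 12), (-19, -7)) = 25.4951
d((-2, 12), (10, -7)) = 22.4722
d((-2, 12), (-17, -19)) = 34.4384
d((-2, 12), (-5, 11)) = 3.1623
d((-2, 12), (-9, -28)) = 40.6079
d((8, 8), (9, -7)) = 15.0333
d((8, 8), (-19, -7)) = 30.8869
d((8, 8), (10, -7)) = 15.1327
d((8, 8), (-17, -19)) = 36.7967
d((8, 8), (-5, 11)) = 13.3417
d((8, 8), (-9, -28)) = 39.8121
d((9, -7), (-19, -7)) = 28.0
d((9, -7), (10, -7)) = 1.0 <-- minimum
d((9, -7), (-17, -19)) = 28.6356
d((9, -7), (-5, 11)) = 22.8035
d((9, -7), (-9, -28)) = 27.6586
d((-19, -7), (10, -7)) = 29.0
d((-19, -7), (-17, -19)) = 12.1655
d((-19, -7), (-5, 11)) = 22.8035
d((-19, -7), (-9, -28)) = 23.2594
d((10, -7), (-17, -19)) = 29.5466
d((10, -7), (-5, 11)) = 23.4307
d((10, -7), (-9, -28)) = 28.3196
d((-17, -19), (-5, 11)) = 32.311
d((-17, -19), (-9, -28)) = 12.0416
d((-5, 11), (-9, -28)) = 39.2046

Closest pair: (9, -7) and (10, -7) with distance 1.0

The closest pair is (9, -7) and (10, -7) with Euclidean distance 1.0. For 9 points, brute-force pairwise comparison is shown above. For large n, the divide-and-conquer algorithm (sort by x, recurse on halves, check the dividing strip) achieves O(n log n).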